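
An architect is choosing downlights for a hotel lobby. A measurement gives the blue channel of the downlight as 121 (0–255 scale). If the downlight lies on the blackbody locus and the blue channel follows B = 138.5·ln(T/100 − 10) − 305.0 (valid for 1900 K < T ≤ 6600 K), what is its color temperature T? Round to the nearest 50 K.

ln(t − 10) = (121 + 305.0) / 138.5 = 3.0758.
t − 10 = e^3.0758 = 21.667, so t = 31.667.
T = 100·t = 3167 K → 3150 K to the nearest 50 K.

3150 K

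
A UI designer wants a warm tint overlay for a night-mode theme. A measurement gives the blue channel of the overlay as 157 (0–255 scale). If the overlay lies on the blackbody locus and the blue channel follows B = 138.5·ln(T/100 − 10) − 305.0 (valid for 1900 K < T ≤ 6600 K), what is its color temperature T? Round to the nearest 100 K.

ln(t − 10) = (157 + 305.0) / 138.5 = 3.3357.
t − 10 = e^3.3357 = 28.099, so t = 38.099.
T = 100·t = 3810 K → 3800 K to the nearest 100 K.

3800 K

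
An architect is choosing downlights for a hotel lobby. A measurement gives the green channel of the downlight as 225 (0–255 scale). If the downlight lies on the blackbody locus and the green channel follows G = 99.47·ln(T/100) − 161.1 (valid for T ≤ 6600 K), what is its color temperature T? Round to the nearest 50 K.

4850 K

ln t = (225 + 161.1) / 99.47 = 3.8816.
t = e^3.8816 = 48.500.
T = 100·t = 4850 K → 4850 K to the nearest 50 K.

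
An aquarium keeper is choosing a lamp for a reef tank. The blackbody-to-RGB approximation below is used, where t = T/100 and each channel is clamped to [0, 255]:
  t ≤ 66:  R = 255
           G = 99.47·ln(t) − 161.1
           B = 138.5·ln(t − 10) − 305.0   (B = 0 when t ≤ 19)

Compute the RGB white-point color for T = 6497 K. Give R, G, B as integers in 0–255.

R=255, G=254, B=250

t = 6497/100 = 64.97; the t ≤ 66 branch applies.
R = 255 by definition for t ≤ 66.
G = 99.47·ln 64.97 − 161.1 = 99.47·4.1739 − 161.1 = 254.080.
B = 138.5·ln(64.97 − 10) − 305.0 = 138.5·ln 54.97 − 305.0 = 138.5·4.0068 − 305.0 = 249.940.
Rounded: (255, 254, 250).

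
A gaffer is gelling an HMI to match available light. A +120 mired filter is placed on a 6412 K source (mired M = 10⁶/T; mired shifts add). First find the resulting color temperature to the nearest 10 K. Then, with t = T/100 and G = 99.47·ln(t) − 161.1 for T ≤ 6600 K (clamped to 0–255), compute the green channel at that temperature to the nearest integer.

196

M_in = 10⁶/6412 = 155.96; M_out = 155.96 + (+120) = 275.96.
T_out = 10⁶/275.96 = 3623.7 K → 3620 K; t = 36.2.
G = 99.47·ln 36.2 − 161.1 = 99.47·3.5891 − 161.1 = 195.904.
Rounded: 196.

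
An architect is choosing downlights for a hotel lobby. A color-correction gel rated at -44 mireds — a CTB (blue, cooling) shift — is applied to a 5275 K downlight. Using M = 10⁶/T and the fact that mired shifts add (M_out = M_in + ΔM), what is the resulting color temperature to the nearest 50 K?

M_in = 10⁶/5275 = 189.57 mireds.
M_out = 189.57 + (-44) = 145.57 mireds.
T_out = 10⁶/145.57 = 6869.4 K → 6850 K.

6850 K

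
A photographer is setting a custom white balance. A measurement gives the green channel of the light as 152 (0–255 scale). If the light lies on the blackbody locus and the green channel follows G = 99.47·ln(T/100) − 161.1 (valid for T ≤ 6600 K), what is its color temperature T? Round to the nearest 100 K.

2300 K

ln t = (152 + 161.1) / 99.47 = 3.1477.
t = e^3.1477 = 23.282.
T = 100·t = 2328 K → 2300 K to the nearest 100 K.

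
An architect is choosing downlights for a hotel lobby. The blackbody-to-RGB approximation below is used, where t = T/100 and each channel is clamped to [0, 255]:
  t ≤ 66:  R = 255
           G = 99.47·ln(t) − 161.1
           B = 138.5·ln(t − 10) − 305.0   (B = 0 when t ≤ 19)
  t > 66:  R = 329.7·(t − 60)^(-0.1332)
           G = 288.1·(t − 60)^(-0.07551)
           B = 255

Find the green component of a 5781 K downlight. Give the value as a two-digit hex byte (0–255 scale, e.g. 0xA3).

t = 5781/100 = 57.81; the t ≤ 66 branch applies.
G = 99.47·ln 57.81 − 161.1 = 99.47·4.0572 − 161.1 = 242.466.
Rounded: 242; in hex, 0xF2.

0xF2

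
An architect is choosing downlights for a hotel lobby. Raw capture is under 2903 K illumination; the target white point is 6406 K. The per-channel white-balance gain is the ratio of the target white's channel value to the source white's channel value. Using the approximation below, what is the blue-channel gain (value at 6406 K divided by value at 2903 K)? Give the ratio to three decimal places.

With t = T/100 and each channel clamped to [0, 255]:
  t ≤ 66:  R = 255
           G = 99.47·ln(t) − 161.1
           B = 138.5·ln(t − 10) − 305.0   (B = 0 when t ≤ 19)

At 2903 K (t = 29.03):
  B = 138.5·ln(29.03 − 10) − 305.0 = 138.5·ln 19.03 − 305.0 = 138.5·2.9460 − 305.0 = 103.023.
At 6406 K (t = 64.06):
  B = 138.5·ln(64.06 − 10) − 305.0 = 138.5·ln 54.06 − 305.0 = 138.5·3.9901 − 305.0 = 247.628.
Gain = 247.628 / 103.023 = 2.4036 → 2.404.

2.404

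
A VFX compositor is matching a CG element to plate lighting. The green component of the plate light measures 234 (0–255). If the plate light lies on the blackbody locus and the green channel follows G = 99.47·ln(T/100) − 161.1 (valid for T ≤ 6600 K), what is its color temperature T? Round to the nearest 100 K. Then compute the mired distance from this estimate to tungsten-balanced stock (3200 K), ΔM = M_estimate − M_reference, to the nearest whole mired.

ln t = (234 + 161.1) / 99.47 = 3.9721.
t = e^3.9721 = 53.093.
T = 100·t = 5309 K → 5300 K to the nearest 100 K.
M_estimate = 10⁶/5300 = 188.68; M_reference = 10⁶/3200 = 312.50.
ΔM = 188.68 − 312.50 = -123.82 → -124 mireds.

-124 mireds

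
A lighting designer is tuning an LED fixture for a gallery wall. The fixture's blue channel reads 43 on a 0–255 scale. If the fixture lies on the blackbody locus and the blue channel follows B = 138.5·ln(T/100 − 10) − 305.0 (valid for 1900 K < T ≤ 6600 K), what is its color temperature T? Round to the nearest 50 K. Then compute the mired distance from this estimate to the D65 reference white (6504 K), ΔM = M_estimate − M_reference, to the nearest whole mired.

+291 mireds

ln(t − 10) = (43 + 305.0) / 138.5 = 2.5126.
t − 10 = e^2.5126 = 12.337, so t = 22.337.
T = 100·t = 2234 K → 2250 K to the nearest 50 K.
M_estimate = 10⁶/2250 = 444.44; M_reference = 10⁶/6504 = 153.75.
ΔM = 444.44 − 153.75 = 290.69 → +291 mireds.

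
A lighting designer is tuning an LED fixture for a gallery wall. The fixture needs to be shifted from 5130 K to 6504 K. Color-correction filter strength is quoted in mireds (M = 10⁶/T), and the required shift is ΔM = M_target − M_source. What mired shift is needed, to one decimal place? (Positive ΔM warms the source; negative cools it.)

-41.2 mireds

M_source = 10⁶/5130 = 194.932; M_target = 10⁶/6504 = 153.752.
ΔM = 153.752 − 194.932 = -41.180 → -41.2 mireds, a cooling shift.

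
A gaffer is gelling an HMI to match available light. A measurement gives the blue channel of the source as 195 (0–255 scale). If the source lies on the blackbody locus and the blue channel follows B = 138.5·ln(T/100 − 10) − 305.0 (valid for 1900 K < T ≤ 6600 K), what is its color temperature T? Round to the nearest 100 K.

ln(t − 10) = (195 + 305.0) / 138.5 = 3.6101.
t − 10 = e^3.6101 = 36.970, so t = 46.970.
T = 100·t = 4697 K → 4700 K to the nearest 100 K.

4700 K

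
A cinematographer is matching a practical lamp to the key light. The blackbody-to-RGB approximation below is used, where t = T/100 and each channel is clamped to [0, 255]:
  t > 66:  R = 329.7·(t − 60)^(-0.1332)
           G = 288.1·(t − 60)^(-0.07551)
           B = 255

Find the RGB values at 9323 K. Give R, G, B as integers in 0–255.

R=207, G=221, B=255

t = 9323/100 = 93.23; the t > 66 branch applies.
R = 329.7·(93.23 − 60)^(-0.1332) = 329.7·33.23^(-0.1332) = 329.7·0.62709 = 206.753.
G = 288.1·(93.23 − 60)^(-0.07551) = 288.1·33.23^(-0.07551) = 288.1·0.76755 = 221.132.
B = 255 by definition for t > 66.
Rounded: (207, 221, 255).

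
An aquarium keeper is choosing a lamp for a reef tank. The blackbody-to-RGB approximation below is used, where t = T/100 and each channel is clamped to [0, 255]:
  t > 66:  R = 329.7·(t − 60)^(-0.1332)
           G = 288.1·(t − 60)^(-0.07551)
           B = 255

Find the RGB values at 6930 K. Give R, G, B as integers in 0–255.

R=245, G=243, B=255

t = 6930/100 = 69.3; the t > 66 branch applies.
R = 329.7·(69.3 − 60)^(-0.1332) = 329.7·9.3^(-0.1332) = 329.7·0.74302 = 244.972.
G = 288.1·(69.3 − 60)^(-0.07551) = 288.1·9.3^(-0.07551) = 288.1·0.84503 = 243.452.
B = 255 by definition for t > 66.
Rounded: (245, 243, 255).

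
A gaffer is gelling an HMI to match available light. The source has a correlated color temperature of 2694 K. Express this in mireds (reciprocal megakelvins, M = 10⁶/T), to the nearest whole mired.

371 mireds

M = 10⁶ / 2694 = 371.195 → 371 mireds.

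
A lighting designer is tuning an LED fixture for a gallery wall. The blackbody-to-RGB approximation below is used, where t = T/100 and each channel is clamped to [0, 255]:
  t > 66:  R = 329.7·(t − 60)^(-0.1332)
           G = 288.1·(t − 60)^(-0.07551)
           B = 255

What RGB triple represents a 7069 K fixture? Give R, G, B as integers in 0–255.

R=240, G=241, B=255

t = 7069/100 = 70.69; the t > 66 branch applies.
R = 329.7·(70.69 − 60)^(-0.1332) = 329.7·10.69^(-0.1332) = 329.7·0.72936 = 240.469.
G = 288.1·(70.69 − 60)^(-0.07551) = 288.1·10.69^(-0.07551) = 288.1·0.83618 = 240.905.
B = 255 by definition for t > 66.
Rounded: (240, 241, 255).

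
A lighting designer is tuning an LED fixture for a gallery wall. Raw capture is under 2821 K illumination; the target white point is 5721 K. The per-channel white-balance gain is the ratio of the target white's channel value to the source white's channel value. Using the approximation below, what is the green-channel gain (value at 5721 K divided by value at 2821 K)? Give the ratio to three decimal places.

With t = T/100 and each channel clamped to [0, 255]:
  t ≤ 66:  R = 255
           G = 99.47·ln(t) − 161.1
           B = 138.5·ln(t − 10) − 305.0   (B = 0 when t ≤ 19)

At 2821 K (t = 28.21):
  G = 99.47·ln 28.21 − 161.1 = 99.47·3.3397 − 161.1 = 171.098.
At 5721 K (t = 57.21):
  G = 99.47·ln 57.21 − 161.1 = 99.47·4.0467 − 161.1 = 241.428.
Gain = 241.428 / 171.098 = 1.4111 → 1.411.

1.411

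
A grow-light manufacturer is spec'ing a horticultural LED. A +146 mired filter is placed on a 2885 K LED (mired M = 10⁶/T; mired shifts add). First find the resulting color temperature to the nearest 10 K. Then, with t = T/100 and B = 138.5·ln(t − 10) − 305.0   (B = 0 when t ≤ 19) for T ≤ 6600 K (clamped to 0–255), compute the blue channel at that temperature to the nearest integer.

M_in = 10⁶/2885 = 346.62; M_out = 346.62 + (+146) = 492.62.
T_out = 10⁶/492.62 = 2030.0 K → 2030 K; t = 20.3.
B = 138.5·ln(20.3 − 10) − 305.0 = 138.5·ln 10.3 − 305.0 = 138.5·2.3321 − 305.0 = 18.002.
Rounded: 18.

18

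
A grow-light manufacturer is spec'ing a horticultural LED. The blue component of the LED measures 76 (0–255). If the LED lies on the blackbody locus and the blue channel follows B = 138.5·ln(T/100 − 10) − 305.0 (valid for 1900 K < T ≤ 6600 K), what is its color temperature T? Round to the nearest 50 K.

ln(t − 10) = (76 + 305.0) / 138.5 = 2.7509.
t − 10 = e^2.7509 = 15.657, so t = 25.657.
T = 100·t = 2566 K → 2550 K to the nearest 50 K.

2550 K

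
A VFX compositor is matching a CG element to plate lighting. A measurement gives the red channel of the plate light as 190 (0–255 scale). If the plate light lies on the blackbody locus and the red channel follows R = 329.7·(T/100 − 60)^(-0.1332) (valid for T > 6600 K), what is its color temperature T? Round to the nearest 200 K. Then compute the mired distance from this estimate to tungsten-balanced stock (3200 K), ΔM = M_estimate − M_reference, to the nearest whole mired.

(t − 60)^(-0.1332) = 190/329.7 = 0.57628.
t − 60 = 0.57628^(1/-0.1332) = 0.57628^(-7.508) = 62.667, so t = 122.667.
T = 100·t = 12267 K → 12200 K to the nearest 200 K.
M_estimate = 10⁶/12200 = 81.97; M_reference = 10⁶/3200 = 312.50.
ΔM = 81.97 − 312.50 = -230.53 → -231 mireds.

-231 mireds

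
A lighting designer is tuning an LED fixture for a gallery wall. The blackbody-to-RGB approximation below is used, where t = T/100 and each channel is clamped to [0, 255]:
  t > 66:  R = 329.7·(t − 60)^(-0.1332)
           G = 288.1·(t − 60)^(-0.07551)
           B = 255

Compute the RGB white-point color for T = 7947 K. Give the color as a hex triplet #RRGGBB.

t = 7947/100 = 79.47; the t > 66 branch applies.
R = 329.7·(79.47 − 60)^(-0.1332) = 329.7·19.47^(-0.1332) = 329.7·0.67337 = 222.011.
G = 288.1·(79.47 − 60)^(-0.07551) = 288.1·19.47^(-0.07551) = 288.1·0.79917 = 230.241.
B = 255 by definition for t > 66.
Rounded: (222, 230, 255).
In hex: #DEE6FF.

#DEE6FF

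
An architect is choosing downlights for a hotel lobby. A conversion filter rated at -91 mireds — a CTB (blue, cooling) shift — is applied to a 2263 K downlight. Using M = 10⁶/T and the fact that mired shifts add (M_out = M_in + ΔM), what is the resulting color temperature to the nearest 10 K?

2850 K

M_in = 10⁶/2263 = 441.89 mireds.
M_out = 441.89 + (-91) = 350.89 mireds.
T_out = 10⁶/350.89 = 2849.9 K → 2850 K.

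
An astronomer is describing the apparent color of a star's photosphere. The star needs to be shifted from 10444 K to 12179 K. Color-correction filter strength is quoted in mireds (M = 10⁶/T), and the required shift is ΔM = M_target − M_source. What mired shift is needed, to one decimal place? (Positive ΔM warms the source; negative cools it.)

-13.6 mireds

M_source = 10⁶/10444 = 95.749; M_target = 10⁶/12179 = 82.109.
ΔM = 82.109 − 95.749 = -13.640 → -13.6 mireds, a cooling shift.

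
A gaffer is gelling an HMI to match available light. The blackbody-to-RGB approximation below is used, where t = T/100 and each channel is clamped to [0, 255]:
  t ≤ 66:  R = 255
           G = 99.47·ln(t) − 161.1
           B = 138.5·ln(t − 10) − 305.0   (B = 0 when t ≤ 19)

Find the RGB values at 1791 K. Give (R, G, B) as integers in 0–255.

(255, 126, 0)

t = 1791/100 = 17.91; the t ≤ 66 branch applies.
R = 255 by definition for t ≤ 66.
G = 99.47·ln 17.91 − 161.1 = 99.47·2.8854 − 161.1 = 125.907.
t = 17.91 ≤ 19, so B = 0.
Rounded: (255, 126, 0).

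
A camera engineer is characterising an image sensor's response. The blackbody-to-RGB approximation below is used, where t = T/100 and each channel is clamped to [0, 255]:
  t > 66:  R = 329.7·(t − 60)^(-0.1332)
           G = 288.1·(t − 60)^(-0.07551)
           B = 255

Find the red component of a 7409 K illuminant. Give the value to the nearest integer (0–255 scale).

232

t = 7409/100 = 74.09; the t > 66 branch applies.
R = 329.7·(74.09 − 60)^(-0.1332) = 329.7·14.09^(-0.1332) = 329.7·0.70302 = 231.784.
Rounded: 232.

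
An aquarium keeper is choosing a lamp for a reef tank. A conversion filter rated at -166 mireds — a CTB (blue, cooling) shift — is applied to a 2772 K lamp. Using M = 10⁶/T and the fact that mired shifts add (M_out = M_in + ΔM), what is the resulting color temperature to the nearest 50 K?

M_in = 10⁶/2772 = 360.75 mireds.
M_out = 360.75 + (-166) = 194.75 mireds.
T_out = 10⁶/194.75 = 5134.8 K → 5150 K.

5150 K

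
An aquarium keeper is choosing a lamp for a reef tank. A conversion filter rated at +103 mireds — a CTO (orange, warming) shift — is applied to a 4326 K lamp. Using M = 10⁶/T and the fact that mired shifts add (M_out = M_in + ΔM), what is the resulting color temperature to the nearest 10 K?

2990 K

M_in = 10⁶/4326 = 231.16 mireds.
M_out = 231.16 + (+103) = 334.16 mireds.
T_out = 10⁶/334.16 = 2992.6 K → 2990 K.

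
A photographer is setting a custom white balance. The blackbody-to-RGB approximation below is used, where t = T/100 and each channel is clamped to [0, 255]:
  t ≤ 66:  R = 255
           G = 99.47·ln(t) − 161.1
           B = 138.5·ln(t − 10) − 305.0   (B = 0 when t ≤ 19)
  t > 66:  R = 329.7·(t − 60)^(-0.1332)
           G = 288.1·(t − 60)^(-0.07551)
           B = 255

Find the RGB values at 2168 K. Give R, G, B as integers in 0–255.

t = 2168/100 = 21.68; the t ≤ 66 branch applies.
R = 255 by definition for t ≤ 66.
G = 99.47·ln 21.68 − 161.1 = 99.47·3.0764 − 161.1 = 144.909.
B = 138.5·ln(21.68 − 10) − 305.0 = 138.5·ln 11.68 − 305.0 = 138.5·2.4579 − 305.0 = 35.416.
Rounded: (255, 145, 35).

R=255, G=145, B=35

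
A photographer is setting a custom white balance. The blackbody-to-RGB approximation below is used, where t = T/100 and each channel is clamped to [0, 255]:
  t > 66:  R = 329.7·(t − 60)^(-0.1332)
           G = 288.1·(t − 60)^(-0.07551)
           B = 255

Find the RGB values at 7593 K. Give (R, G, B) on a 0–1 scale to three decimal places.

(0.894, 0.917, 1.000)

t = 7593/100 = 75.93; the t > 66 branch applies.
R = 329.7·(75.93 − 60)^(-0.1332) = 329.7·15.93^(-0.1332) = 329.7·0.69162 = 228.026.
G = 288.1·(75.93 − 60)^(-0.07551) = 288.1·15.93^(-0.07551) = 288.1·0.81137 = 233.757.
B = 255 by definition for t > 66.
Dividing each by 255: (0.8942, 0.9167, 1.0000) → (0.894, 0.917, 1.000).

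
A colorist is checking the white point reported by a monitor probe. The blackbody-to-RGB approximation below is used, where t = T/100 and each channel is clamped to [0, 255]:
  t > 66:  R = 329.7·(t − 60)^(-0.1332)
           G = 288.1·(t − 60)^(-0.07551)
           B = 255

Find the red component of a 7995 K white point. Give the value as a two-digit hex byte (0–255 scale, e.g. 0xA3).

0xDD

t = 7995/100 = 79.95; the t > 66 branch applies.
R = 329.7·(79.95 − 60)^(-0.1332) = 329.7·19.95^(-0.1332) = 329.7·0.67119 = 221.292.
Rounded: 221; in hex, 0xDD.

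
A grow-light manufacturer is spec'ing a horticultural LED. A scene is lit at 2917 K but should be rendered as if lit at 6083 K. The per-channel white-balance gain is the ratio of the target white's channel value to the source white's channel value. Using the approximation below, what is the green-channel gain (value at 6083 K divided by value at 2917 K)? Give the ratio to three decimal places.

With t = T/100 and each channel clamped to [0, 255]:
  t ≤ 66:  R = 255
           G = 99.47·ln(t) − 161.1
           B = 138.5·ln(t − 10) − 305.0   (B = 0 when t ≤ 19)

At 2917 K (t = 29.17):
  G = 99.47·ln 29.17 − 161.1 = 99.47·3.3731 − 161.1 = 174.426.
At 6083 K (t = 60.83):
  G = 99.47·ln 60.83 − 161.1 = 99.47·4.1081 − 161.1 = 247.531.
Gain = 247.531 / 174.426 = 1.4191 → 1.419.

1.419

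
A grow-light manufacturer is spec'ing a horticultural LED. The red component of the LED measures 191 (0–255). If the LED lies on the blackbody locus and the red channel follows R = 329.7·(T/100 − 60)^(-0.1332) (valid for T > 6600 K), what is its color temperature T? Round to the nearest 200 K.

12000 K

(t − 60)^(-0.1332) = 191/329.7 = 0.57931.
t − 60 = 0.57931^(1/-0.1332) = 0.57931^(-7.508) = 60.245, so t = 120.245.
T = 100·t = 12025 K → 12000 K to the nearest 200 K.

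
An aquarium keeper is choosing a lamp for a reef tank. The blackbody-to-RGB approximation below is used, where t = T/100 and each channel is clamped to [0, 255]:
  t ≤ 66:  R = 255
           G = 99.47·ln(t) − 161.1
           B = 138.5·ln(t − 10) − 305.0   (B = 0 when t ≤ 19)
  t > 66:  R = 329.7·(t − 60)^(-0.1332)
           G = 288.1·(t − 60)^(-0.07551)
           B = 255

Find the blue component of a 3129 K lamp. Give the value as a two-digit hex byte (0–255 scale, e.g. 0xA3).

0x77

t = 3129/100 = 31.29; the t ≤ 66 branch applies.
B = 138.5·ln(31.29 − 10) − 305.0 = 138.5·ln 21.29 − 305.0 = 138.5·3.0582 − 305.0 = 118.566.
Rounded: 119; in hex, 0x77.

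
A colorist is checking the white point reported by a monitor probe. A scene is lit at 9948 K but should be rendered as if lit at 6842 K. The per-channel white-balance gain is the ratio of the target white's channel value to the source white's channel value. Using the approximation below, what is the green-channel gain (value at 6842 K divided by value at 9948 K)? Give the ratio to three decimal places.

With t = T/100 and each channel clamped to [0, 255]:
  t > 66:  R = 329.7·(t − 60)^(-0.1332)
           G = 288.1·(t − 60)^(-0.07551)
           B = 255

1.124

At 9948 K (t = 99.48):
  G = 288.1·(99.48 − 60)^(-0.07551) = 288.1·39.48^(-0.07551) = 288.1·0.75763 = 218.273.
At 6842 K (t = 68.42):
  G = 288.1·(68.42 − 60)^(-0.07551) = 288.1·8.42^(-0.07551) = 288.1·0.85139 = 245.286.
Gain = 245.286 / 218.273 = 1.1238 → 1.124.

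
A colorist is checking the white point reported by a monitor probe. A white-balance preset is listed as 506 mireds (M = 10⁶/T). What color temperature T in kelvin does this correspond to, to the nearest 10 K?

T = 10⁶ / 506 = 1976.28 K → 1980 K.

1980 K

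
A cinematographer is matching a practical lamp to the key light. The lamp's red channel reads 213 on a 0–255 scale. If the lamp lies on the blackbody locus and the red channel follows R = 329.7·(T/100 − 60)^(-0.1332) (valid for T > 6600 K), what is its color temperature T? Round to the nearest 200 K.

(t − 60)^(-0.1332) = 213/329.7 = 0.64604.
t − 60 = 0.64604^(1/-0.1332) = 0.64604^(-7.508) = 26.575, so t = 86.575.
T = 100·t = 8657 K → 8600 K to the nearest 200 K.

8600 K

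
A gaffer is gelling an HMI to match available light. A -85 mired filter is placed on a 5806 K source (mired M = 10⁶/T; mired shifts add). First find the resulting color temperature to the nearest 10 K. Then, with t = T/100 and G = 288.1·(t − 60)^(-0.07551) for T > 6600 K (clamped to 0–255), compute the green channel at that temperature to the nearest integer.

M_in = 10⁶/5806 = 172.24; M_out = 172.24 + (-85) = 87.24.
T_out = 10⁶/87.24 = 11463.2 K → 11460 K; t = 114.6.
G = 288.1·(114.6 − 60)^(-0.07551) = 288.1·54.6^(-0.07551) = 288.1·0.73931 = 212.994.
Rounded: 213.

213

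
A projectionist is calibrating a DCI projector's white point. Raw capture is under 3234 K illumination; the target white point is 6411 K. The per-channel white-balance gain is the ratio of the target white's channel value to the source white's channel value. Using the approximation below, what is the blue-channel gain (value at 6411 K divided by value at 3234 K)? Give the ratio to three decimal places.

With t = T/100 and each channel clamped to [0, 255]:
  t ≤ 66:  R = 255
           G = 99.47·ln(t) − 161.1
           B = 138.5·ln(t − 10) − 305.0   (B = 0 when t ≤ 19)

1.978

At 3234 K (t = 32.34):
  B = 138.5·ln(32.34 − 10) − 305.0 = 138.5·ln 22.34 − 305.0 = 138.5·3.1064 − 305.0 = 125.233.
At 6411 K (t = 64.11):
  B = 138.5·ln(64.11 − 10) − 305.0 = 138.5·ln 54.11 − 305.0 = 138.5·3.9910 − 305.0 = 247.756.
Gain = 247.756 / 125.233 = 1.9784 → 1.978.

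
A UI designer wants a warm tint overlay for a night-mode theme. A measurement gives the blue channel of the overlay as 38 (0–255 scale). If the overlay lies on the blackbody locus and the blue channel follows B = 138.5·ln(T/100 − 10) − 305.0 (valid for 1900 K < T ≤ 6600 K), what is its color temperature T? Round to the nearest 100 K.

ln(t − 10) = (38 + 305.0) / 138.5 = 2.4765.
t − 10 = e^2.4765 = 11.900, so t = 21.900.
T = 100·t = 2190 K → 2200 K to the nearest 100 K.

2200 K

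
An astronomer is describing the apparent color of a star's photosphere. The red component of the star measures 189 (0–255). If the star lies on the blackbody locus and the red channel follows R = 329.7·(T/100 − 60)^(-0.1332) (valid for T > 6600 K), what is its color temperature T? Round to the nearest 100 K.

12500 K

(t − 60)^(-0.1332) = 189/329.7 = 0.57325.
t − 60 = 0.57325^(1/-0.1332) = 0.57325^(-7.508) = 65.199, so t = 125.199.
T = 100·t = 12520 K → 12500 K to the nearest 100 K.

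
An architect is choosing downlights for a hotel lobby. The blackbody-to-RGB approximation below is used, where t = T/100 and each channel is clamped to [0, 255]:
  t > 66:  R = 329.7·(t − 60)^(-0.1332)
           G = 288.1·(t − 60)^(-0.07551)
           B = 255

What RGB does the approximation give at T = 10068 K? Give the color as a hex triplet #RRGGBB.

t = 10068/100 = 100.68; the t > 66 branch applies.
R = 329.7·(100.68 − 60)^(-0.1332) = 329.7·40.68^(-0.1332) = 329.7·0.61042 = 201.256.
G = 288.1·(100.68 − 60)^(-0.07551) = 288.1·40.68^(-0.07551) = 288.1·0.75592 = 217.780.
B = 255 by definition for t > 66.
Rounded: (201, 218, 255).
In hex: #C9DAFF.

#C9DAFF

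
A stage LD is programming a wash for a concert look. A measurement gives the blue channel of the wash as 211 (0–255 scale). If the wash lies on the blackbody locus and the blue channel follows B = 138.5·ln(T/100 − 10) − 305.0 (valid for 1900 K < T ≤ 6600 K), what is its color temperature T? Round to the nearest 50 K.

5150 K

ln(t − 10) = (211 + 305.0) / 138.5 = 3.7256.
t − 10 = e^3.7256 = 41.497, so t = 51.497.
T = 100·t = 5150 K → 5150 K to the nearest 50 K.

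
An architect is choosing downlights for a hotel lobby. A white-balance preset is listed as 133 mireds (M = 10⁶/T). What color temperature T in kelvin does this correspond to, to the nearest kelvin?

T = 10⁶ / 133 = 7518.80 K → 7519 K.

7519 K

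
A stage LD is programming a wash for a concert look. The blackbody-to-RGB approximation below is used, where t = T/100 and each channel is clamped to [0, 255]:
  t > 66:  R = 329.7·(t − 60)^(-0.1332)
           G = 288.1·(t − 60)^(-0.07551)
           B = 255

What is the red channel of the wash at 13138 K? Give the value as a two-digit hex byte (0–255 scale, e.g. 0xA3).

t = 13138/100 = 131.38; the t > 66 branch applies.
R = 329.7·(131.38 − 60)^(-0.1332) = 329.7·71.38^(-0.1332) = 329.7·0.56637 = 186.734.
Rounded: 187; in hex, 0xBB.

0xBB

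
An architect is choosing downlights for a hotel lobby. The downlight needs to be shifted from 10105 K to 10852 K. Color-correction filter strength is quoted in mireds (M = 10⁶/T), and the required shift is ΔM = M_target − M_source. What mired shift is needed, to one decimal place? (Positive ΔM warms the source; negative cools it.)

-6.8 mireds

M_source = 10⁶/10105 = 98.961; M_target = 10⁶/10852 = 92.149.
ΔM = 92.149 − 98.961 = -6.812 → -6.8 mireds, a cooling shift.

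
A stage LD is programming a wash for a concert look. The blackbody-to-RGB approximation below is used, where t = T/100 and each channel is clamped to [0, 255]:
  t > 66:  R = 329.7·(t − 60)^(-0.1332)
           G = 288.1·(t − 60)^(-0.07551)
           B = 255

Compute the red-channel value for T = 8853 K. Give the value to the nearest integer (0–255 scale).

t = 8853/100 = 88.53; the t > 66 branch applies.
R = 329.7·(88.53 − 60)^(-0.1332) = 329.7·28.53^(-0.1332) = 329.7·0.63996 = 210.995.
Rounded: 211.

211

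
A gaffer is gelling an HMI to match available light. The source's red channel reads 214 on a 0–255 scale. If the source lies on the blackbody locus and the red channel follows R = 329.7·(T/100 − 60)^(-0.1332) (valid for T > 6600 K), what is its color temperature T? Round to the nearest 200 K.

(t − 60)^(-0.1332) = 214/329.7 = 0.64907.
t − 60 = 0.64907^(1/-0.1332) = 0.64907^(-7.508) = 25.657, so t = 85.657.
T = 100·t = 8566 K → 8600 K to the nearest 200 K.

8600 K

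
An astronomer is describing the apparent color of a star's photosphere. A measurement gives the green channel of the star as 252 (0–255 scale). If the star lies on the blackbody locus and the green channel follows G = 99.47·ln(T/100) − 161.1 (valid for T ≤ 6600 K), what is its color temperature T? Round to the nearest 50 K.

ln t = (252 + 161.1) / 99.47 = 4.1530.
t = e^4.1530 = 63.625.
T = 100·t = 6363 K → 6350 K to the nearest 50 K.

6350 K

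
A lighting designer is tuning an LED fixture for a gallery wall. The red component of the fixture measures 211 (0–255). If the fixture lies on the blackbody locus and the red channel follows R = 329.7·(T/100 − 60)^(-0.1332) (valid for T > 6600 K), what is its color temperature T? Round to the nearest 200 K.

(t − 60)^(-0.1332) = 211/329.7 = 0.63998.
t − 60 = 0.63998^(1/-0.1332) = 0.63998^(-7.508) = 28.525, so t = 88.525.
T = 100·t = 8853 K → 8800 K to the nearest 200 K.

8800 K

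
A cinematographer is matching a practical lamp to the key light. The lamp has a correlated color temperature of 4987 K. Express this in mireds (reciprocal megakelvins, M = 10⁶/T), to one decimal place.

M = 10⁶ / 4987 = 200.521 → 200.5 mireds.

200.5 mireds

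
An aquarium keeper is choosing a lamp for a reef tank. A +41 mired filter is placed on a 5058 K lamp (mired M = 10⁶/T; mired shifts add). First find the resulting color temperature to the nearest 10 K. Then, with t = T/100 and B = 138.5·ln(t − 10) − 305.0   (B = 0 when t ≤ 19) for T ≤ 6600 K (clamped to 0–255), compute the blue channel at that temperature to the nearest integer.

M_in = 10⁶/5058 = 197.71; M_out = 197.71 + (+41) = 238.71.
T_out = 10⁶/238.71 = 4189.2 K → 4190 K; t = 41.9.
B = 138.5·ln(41.9 − 10) − 305.0 = 138.5·ln 31.9 − 305.0 = 138.5·3.4626 − 305.0 = 174.571.
Rounded: 175.

175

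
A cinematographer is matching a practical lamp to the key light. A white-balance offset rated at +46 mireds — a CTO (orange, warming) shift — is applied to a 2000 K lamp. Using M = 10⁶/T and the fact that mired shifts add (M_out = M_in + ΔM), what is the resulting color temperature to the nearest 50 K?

M_in = 10⁶/2000 = 500.00 mireds.
M_out = 500.00 + (+46) = 546.00 mireds.
T_out = 10⁶/546.00 = 1831.5 K → 1850 K.

1850 K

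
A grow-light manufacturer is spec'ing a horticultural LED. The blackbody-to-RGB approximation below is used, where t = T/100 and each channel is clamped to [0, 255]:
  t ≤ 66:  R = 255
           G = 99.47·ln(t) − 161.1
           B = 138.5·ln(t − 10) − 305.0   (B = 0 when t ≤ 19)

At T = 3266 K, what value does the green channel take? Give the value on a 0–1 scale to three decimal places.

0.728

t = 3266/100 = 32.66; the t ≤ 66 branch applies.
G = 99.47·ln 32.66 − 161.1 = 99.47·3.4862 − 161.1 = 185.667.
On a 0–1 scale: 185.667/255 = 0.7281 → 0.728.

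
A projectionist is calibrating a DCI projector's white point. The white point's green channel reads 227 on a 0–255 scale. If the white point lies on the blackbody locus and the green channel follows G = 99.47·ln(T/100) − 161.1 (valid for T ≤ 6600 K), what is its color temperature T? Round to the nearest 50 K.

4950 K

ln t = (227 + 161.1) / 99.47 = 3.9017.
t = e^3.9017 = 49.485.
T = 100·t = 4949 K → 4950 K to the nearest 50 K.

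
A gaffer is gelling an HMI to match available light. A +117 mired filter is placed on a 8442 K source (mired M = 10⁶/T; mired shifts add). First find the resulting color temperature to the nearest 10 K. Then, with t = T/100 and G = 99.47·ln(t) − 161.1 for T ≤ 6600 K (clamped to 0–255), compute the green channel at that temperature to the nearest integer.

212

M_in = 10⁶/8442 = 118.46; M_out = 118.46 + (+117) = 235.46.
T_out = 10⁶/235.46 = 4247.1 K → 4250 K; t = 42.5.
G = 99.47·ln 42.5 − 161.1 = 99.47·3.7495 − 161.1 = 211.863.
Rounded: 212.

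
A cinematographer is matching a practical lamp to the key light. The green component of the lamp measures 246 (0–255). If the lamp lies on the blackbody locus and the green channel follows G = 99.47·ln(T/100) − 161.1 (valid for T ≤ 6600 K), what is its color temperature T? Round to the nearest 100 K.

ln t = (246 + 161.1) / 99.47 = 4.0927.
t = e^4.0927 = 59.901.
T = 100·t = 5990 K → 6000 K to the nearest 100 K.

6000 K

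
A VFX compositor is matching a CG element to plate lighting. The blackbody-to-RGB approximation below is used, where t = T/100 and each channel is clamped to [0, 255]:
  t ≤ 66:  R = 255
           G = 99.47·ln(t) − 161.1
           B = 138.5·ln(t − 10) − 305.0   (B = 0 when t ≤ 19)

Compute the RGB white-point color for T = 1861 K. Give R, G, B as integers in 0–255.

t = 1861/100 = 18.61; the t ≤ 66 branch applies.
R = 255 by definition for t ≤ 66.
G = 99.47·ln 18.61 − 161.1 = 99.47·2.9237 − 161.1 = 129.720.
t = 18.61 ≤ 19, so B = 0.
Rounded: (255, 130, 0).

R=255, G=130, B=0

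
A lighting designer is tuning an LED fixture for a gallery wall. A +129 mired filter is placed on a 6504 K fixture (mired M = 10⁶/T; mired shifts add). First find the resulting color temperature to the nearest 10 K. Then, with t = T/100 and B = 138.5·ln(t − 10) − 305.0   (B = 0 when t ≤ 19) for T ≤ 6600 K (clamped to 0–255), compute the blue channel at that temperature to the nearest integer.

143

M_in = 10⁶/6504 = 153.75; M_out = 153.75 + (+129) = 282.75.
T_out = 10⁶/282.75 = 3536.7 K → 3540 K; t = 35.4.
B = 138.5·ln(35.4 − 10) − 305.0 = 138.5·ln 25.4 − 305.0 = 138.5·3.2347 − 305.0 = 143.013.
Rounded: 143.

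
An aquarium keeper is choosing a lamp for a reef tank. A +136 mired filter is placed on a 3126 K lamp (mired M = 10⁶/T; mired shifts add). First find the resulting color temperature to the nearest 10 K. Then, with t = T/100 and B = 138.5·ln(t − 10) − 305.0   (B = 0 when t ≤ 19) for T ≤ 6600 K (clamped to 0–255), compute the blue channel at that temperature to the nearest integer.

M_in = 10⁶/3126 = 319.90; M_out = 319.90 + (+136) = 455.90.
T_out = 10⁶/455.90 = 2193.5 K → 2190 K; t = 21.9.
B = 138.5·ln(21.9 − 10) − 305.0 = 138.5·ln 11.9 − 305.0 = 138.5·2.4765 − 305.0 = 38.001.
Rounded: 38.

38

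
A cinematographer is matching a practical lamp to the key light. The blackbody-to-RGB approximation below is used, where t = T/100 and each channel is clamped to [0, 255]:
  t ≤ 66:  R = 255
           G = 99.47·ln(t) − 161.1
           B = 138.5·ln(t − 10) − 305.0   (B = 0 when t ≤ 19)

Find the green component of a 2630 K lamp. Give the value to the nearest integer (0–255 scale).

t = 2630/100 = 26.3; the t ≤ 66 branch applies.
G = 99.47·ln 26.3 − 161.1 = 99.47·3.2696 − 161.1 = 164.124.
Rounded: 164.

164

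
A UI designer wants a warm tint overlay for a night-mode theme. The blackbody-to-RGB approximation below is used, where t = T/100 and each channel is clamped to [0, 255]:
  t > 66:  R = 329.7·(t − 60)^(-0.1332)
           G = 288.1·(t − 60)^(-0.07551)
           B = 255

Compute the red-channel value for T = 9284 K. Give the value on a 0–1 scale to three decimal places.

0.812

t = 9284/100 = 92.84; the t > 66 branch applies.
R = 329.7·(92.84 − 60)^(-0.1332) = 329.7·32.84^(-0.1332) = 329.7·0.62808 = 207.078.
On a 0–1 scale: 207.078/255 = 0.8121 → 0.812.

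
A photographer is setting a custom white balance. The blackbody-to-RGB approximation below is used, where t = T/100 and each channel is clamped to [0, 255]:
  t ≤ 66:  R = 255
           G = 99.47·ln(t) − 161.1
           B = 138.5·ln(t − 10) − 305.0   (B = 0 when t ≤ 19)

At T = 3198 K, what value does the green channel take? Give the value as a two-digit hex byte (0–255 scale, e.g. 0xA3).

t = 3198/100 = 31.98; the t ≤ 66 branch applies.
G = 99.47·ln 31.98 − 161.1 = 99.47·3.4651 − 161.1 = 183.575.
Rounded: 184; in hex, 0xB8.

0xB8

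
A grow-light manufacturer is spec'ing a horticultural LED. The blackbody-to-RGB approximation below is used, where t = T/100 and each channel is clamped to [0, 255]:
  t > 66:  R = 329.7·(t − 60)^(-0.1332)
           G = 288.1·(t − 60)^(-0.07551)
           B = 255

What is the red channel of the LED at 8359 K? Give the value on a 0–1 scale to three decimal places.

0.849

t = 8359/100 = 83.59; the t > 66 branch applies.
R = 329.7·(83.59 − 60)^(-0.1332) = 329.7·23.59^(-0.1332) = 329.7·0.65638 = 216.407.
On a 0–1 scale: 216.407/255 = 0.8487 → 0.849.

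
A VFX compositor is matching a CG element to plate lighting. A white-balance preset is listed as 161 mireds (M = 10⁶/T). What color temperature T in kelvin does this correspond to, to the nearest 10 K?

T = 10⁶ / 161 = 6211.18 K → 6210 K.

6210 K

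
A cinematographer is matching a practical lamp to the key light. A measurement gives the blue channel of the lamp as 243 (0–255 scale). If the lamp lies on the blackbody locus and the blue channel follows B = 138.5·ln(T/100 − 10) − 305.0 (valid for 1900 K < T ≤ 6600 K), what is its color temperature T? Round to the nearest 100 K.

6200 K

ln(t − 10) = (243 + 305.0) / 138.5 = 3.9567.
t − 10 = e^3.9567 = 52.283, so t = 62.283.
T = 100·t = 6228 K → 6200 K to the nearest 100 K.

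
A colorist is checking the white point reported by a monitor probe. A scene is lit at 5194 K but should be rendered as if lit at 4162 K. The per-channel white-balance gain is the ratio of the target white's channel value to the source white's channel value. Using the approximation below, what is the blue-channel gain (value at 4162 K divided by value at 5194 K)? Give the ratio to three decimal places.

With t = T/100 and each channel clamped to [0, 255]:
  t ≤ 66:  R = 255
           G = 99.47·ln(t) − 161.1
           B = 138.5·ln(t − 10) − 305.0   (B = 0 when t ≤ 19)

0.816

At 5194 K (t = 51.94):
  B = 138.5·ln(51.94 − 10) − 305.0 = 138.5·ln 41.94 − 305.0 = 138.5·3.7362 − 305.0 = 212.469.
At 4162 K (t = 41.62):
  B = 138.5·ln(41.62 − 10) − 305.0 = 138.5·ln 31.62 − 305.0 = 138.5·3.4538 − 305.0 = 173.350.
Gain = 173.350 / 212.469 = 0.8159 → 0.816.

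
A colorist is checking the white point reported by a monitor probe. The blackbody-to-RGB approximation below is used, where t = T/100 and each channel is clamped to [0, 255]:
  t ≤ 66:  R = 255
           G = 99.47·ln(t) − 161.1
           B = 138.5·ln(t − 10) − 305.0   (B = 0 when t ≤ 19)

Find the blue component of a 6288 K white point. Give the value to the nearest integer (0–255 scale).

t = 6288/100 = 62.88; the t ≤ 66 branch applies.
B = 138.5·ln(62.88 − 10) − 305.0 = 138.5·ln 52.88 − 305.0 = 138.5·3.9680 − 305.0 = 244.571.
Rounded: 245.

245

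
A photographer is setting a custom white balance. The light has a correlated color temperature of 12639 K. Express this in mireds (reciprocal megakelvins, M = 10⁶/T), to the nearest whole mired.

79 mireds

M = 10⁶ / 12639 = 79.120 → 79 mireds.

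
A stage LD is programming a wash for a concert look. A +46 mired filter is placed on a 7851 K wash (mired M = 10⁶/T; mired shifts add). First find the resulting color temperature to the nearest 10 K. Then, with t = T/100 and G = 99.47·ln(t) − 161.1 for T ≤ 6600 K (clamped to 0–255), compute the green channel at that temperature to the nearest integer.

242

M_in = 10⁶/7851 = 127.37; M_out = 127.37 + (+46) = 173.37.
T_out = 10⁶/173.37 = 5767.9 K → 5770 K; t = 57.7.
G = 99.47·ln 57.7 − 161.1 = 99.47·4.0553 − 161.1 = 242.276.
Rounded: 242.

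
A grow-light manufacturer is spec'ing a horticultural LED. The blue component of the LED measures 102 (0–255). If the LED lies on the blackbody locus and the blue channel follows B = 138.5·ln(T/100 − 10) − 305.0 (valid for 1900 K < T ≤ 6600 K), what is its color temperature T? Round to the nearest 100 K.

ln(t − 10) = (102 + 305.0) / 138.5 = 2.9386.
t − 10 = e^2.9386 = 18.890, so t = 28.890.
T = 100·t = 2889 K → 2900 K to the nearest 100 K.

2900 K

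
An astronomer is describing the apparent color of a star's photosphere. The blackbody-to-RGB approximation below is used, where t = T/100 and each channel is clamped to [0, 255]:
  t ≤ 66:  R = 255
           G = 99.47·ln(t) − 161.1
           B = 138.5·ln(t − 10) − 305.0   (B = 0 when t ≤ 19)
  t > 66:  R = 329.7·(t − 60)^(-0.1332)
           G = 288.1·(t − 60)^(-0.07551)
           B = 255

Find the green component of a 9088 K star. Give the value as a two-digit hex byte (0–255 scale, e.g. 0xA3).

t = 9088/100 = 90.88; the t > 66 branch applies.
G = 288.1·(90.88 − 60)^(-0.07551) = 288.1·30.88^(-0.07551) = 288.1·0.77182 = 222.361.
Rounded: 222; in hex, 0xDE.

0xDE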